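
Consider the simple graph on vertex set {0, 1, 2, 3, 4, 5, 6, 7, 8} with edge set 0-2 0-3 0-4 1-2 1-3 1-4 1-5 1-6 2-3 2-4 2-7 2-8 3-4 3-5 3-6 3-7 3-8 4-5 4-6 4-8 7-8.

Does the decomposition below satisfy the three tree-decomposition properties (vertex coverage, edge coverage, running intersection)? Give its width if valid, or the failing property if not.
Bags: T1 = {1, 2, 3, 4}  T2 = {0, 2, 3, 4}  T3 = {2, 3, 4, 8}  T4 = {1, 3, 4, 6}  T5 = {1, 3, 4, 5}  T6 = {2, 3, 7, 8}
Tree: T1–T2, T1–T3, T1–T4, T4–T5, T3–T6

Yes; width 3.

Vertex coverage: the bags together contain {0, 1, 2, 3, 4, 5, 6, 7, 8}, the full vertex set. Edge coverage: each edge of G has both endpoints in at least one bag. Running intersection: for every vertex, the bags containing it form a connected subtree. All three properties hold, so this is a valid tree decomposition of width max|bag| − 1 = 3, and hence tw(G) ≤ 3.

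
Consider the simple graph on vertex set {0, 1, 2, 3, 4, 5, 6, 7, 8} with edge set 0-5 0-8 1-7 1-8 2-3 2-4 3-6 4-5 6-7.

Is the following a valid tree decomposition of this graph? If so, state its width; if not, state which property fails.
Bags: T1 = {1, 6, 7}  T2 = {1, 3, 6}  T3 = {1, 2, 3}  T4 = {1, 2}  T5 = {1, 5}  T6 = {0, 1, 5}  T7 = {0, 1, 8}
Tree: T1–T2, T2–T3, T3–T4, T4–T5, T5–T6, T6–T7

A tree decomposition must satisfy three properties: every vertex lies in some bag; for every edge, both endpoints lie together in some bag; and for every vertex, the bags containing it form a connected subtree. Here vertex 4 appears in no bag, so the decomposition is invalid.

No — vertex 4 appears in no bag.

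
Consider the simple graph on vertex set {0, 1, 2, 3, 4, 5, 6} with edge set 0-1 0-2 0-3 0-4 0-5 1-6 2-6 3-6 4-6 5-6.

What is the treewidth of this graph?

A width-2 tree decomposition is:
Bags: B1 = {0, 2, 6}  B2 = {0, 5, 6}  B3 = {0, 1, 6}  B4 = {0, 3, 6}  B5 = {0, 4, 6}
Tree: B1–B2, B2–B3, B3–B4, B4–B5
Each bag holds 3 vertices, so the decomposition has width 2, which upper-bounds the treewidth. For the lower bound, G contains the cycle 6–2–0–5–6, so G is not a forest; only forests have treewidth ≤ 1, hence tw(G) ≥ 2. The upper and lower bounds meet at 2, so that is the treewidth.

2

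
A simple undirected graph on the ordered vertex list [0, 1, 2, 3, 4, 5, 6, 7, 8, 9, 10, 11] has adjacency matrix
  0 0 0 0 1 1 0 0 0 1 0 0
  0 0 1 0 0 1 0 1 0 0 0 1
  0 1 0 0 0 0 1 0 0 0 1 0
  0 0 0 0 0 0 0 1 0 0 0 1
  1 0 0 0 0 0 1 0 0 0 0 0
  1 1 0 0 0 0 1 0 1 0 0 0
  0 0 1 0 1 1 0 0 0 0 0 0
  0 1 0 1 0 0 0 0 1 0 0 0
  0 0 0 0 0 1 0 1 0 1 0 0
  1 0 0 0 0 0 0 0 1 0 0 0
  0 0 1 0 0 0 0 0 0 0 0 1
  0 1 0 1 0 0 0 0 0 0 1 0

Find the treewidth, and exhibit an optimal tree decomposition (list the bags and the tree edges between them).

Treewidth 3.
Bags: B1 = {0, 4, 8, 9}  B2 = {0, 4, 5, 8}  B3 = {4, 5, 6, 8}  B4 = {5, 6, 7, 8}  B5 = {1, 5, 6, 7}  B6 = {1, 2, 6, 7}  B7 = {1, 2, 3, 7}  B8 = {1, 2, 3, 11}  B9 = {2, 3, 10, 11}
Tree: B1–B2, B2–B3, B3–B4, B4–B5, B5–B6, B6–B7, B7–B8, B8–B9

The largest bag has 4 vertices, giving width 3; this decomposition certifies tw(G) ≤ 3. For the lower bound: the 4 vertex sets {0,4,9}, {8}, {5}, {1,2,6,7} are disjoint, each induces a connected subgraph, and every pair is joined by at least one edge of G. Contracting each set to a single vertex therefore yields K_{4} as a minor, and since treewidth is minor-monotone, tw(G) ≥ tw(K_{4}) = 3. Combining the bounds, tw(G) = 3.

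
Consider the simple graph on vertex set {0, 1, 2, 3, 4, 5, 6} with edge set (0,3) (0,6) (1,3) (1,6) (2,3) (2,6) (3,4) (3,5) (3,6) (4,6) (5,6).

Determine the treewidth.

2

A width-2 tree decomposition is:
Bags: B1 = {3, 4, 6}  B2 = {1, 3, 6}  B3 = {0, 3, 6}  B4 = {2, 3, 6}  B5 = {3, 5, 6}
Tree: B1–B2, B1–B3, B3–B4, B1–B5
Each bag holds 3 vertices, so the decomposition has width 2, which upper-bounds the treewidth. On the other hand G contains the 3-clique {0, 3, 6}. A clique must lie in a single bag of any decomposition, so no decomposition can have width below 2. Combining the bounds, tw(G) = 2.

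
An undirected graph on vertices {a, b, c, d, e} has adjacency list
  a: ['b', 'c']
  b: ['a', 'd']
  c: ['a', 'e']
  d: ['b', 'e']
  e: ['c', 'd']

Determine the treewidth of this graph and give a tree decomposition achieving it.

Treewidth 2.
One optimal decomposition is:
Bags: B1 = {b, d, e}  B2 = {a, b, e}  B3 = {a, c, e}
Tree: B1–B2, B2–B3

Each bag holds 3 vertices, so the decomposition has width 2, which upper-bounds the treewidth. The edges e–d–b–a–c–e form a cycle, so G is not a tree and its treewidth is at least 2. Hence tw(G) = 2 exactly.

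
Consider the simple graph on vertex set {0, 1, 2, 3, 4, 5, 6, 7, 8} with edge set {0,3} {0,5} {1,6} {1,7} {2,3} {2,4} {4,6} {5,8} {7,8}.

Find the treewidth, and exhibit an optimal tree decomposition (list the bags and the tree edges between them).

Treewidth 2.
One such decomposition:
Bags: B1 = {5, 7, 8}  B2 = {1, 5, 7}  B3 = {1, 5, 6}  B4 = {4, 5, 6}  B5 = {2, 4, 5}  B6 = {2, 3, 5}  B7 = {0, 3, 5}
Tree: B1–B2, B2–B3, B3–B4, B4–B5, B5–B6, B6–B7

Every bag has size at most 3, so the width is 3 − 1 = 2 and tw(G) ≤ 2. For the lower bound, G contains the cycle 5–8–7–1–6–4–2–3–0–5, so G is not a forest; only forests have treewidth ≤ 1, hence tw(G) ≥ 2. Therefore the treewidth is 2.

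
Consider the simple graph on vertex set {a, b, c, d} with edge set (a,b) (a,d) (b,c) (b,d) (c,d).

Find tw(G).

2

A width-2 tree decomposition is:
Bags: B1 = {b, c, d}  B2 = {a, b, d}
Tree: B1–B2
Each bag holds 3 vertices, so the decomposition has width 2, which upper-bounds the treewidth. Conversely, {b, c, d} is a clique of size 3, and the vertices of any clique must share a bag in every tree decomposition; so some bag has ≥ 3 vertices and tw(G) ≥ 2. The upper and lower bounds meet at 2, so that is the treewidth.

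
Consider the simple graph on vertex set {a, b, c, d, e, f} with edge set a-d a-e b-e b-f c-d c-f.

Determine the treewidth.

2

A width-2 tree decomposition is:
Bags: B1 = {b, e, f}  B2 = {c, e, f}  B3 = {c, d, e}  B4 = {a, d, e}
Tree: B1–B2, B2–B3, B3–B4
The largest bag has 3 vertices, giving width 2; this decomposition certifies tw(G) ≤ 2. The edges e–b–f–c–d–a–e form a cycle, so G is not a tree and its treewidth is at least 2. Therefore the treewidth is 2.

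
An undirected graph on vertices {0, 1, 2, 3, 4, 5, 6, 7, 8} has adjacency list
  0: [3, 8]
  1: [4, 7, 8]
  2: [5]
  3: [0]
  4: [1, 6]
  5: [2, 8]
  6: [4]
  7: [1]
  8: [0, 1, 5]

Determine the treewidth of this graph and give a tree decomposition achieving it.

The largest bag has 2 vertices, giving width 1; this decomposition certifies tw(G) ≤ 1. Since G has at least one edge (e.g. 0–3), it is not an edgeless graph, so tw(G) ≥ 1. Combining the bounds, tw(G) = 1.

Treewidth 1.
One optimal decomposition is:
Bags: B1 = {0, 3}  B2 = {0, 8}  B3 = {5, 8}  B4 = {1, 8}  B5 = {1, 7}  B6 = {1, 4}  B7 = {2, 5}  B8 = {4, 6}
Tree: B1–B2, B2–B3, B3–B4, B4–B5, B4–B6, B3–B7, B6–B8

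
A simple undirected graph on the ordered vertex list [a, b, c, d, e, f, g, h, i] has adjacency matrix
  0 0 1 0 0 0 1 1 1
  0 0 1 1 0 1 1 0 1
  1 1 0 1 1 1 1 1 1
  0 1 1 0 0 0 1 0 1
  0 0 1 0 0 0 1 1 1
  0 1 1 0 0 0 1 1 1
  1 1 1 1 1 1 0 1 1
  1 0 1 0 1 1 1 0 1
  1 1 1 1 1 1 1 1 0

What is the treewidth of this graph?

4

A width-4 tree decomposition is:
Bags: B1 = {b, c, f, g, i}  B2 = {c, f, g, h, i}  B3 = {b, c, d, g, i}  B4 = {c, e, g, h, i}  B5 = {a, c, g, h, i}
Tree: B1–B2, B1–B3, B2–B4, B2–B5
Every bag has size at most 5, so the width is 5 − 1 = 4 and tw(G) ≤ 4. For the lower bound, the 5 vertices {b, c, d, g, i} are pairwise adjacent, and any tree decomposition puts a clique entirely inside one bag — forcing width ≥ 4. Combining the bounds, tw(G) = 4.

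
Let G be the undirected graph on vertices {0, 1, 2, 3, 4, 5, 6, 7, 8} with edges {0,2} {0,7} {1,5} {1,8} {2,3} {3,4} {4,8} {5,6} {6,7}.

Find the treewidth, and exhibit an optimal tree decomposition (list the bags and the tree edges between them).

Treewidth 2.
One optimal decomposition is:
Bags: B1 = {5, 6, 7}  B2 = {0, 5, 7}  B3 = {0, 2, 5}  B4 = {2, 3, 5}  B5 = {3, 4, 5}  B6 = {4, 5, 8}  B7 = {1, 5, 8}
Tree: B1–B2, B2–B3, B3–B4, B4–B5, B5–B6, B6–B7

The largest bag has 3 vertices, giving width 2; this decomposition certifies tw(G) ≤ 2. The edges 5–6–7–0–2–3–4–8–1–5 form a cycle, so G is not a tree and its treewidth is at least 2. Therefore the treewidth is 2.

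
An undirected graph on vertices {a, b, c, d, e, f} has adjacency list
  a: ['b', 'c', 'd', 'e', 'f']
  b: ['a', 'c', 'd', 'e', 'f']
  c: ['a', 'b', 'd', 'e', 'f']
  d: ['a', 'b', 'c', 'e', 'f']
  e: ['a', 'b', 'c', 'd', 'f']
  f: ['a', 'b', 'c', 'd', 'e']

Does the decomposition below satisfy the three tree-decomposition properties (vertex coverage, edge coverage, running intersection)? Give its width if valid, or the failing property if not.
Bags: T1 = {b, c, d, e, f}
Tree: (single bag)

No — vertex a appears in no bag.

A tree decomposition must satisfy three properties: every vertex lies in some bag; for every edge, both endpoints lie together in some bag; and for every vertex, the bags containing it form a connected subtree. Here vertex a appears in no bag, so the decomposition is invalid.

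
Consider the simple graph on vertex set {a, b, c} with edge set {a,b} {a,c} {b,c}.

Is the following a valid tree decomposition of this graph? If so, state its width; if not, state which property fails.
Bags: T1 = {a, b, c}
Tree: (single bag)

Every vertex of G appears in some bag (union = {a, b, c}); every edge is covered by a bag; and for each vertex v the set of bags containing v is connected in the bag tree. The decomposition is therefore valid. The largest bag has 3 vertices, so the width is 2.

Yes; width 2.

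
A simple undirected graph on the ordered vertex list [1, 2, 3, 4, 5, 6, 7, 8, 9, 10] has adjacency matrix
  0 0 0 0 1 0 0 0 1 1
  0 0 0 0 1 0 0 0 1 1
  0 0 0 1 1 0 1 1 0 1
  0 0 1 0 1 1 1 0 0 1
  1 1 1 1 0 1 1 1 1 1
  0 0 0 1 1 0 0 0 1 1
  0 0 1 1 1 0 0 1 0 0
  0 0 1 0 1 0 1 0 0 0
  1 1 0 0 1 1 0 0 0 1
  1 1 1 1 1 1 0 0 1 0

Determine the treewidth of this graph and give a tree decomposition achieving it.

Every bag has size at most 4, so the width is 4 − 1 = 3 and tw(G) ≤ 3. For the lower bound, the 4 vertices {3, 5, 7, 8} are pairwise adjacent, and any tree decomposition puts a clique entirely inside one bag — forcing width ≥ 3. The upper and lower bounds meet at 3, so that is the treewidth.

Treewidth 3.
One such decomposition:
Bags: B1 = {4, 5, 6, 10}  B2 = {5, 6, 9, 10}  B3 = {2, 5, 9, 10}  B4 = {3, 4, 5, 10}  B5 = {1, 5, 9, 10}  B6 = {3, 4, 5, 7}  B7 = {3, 5, 7, 8}
Tree: B1–B2, B2–B3, B1–B4, B3–B5, B4–B6, B6–B7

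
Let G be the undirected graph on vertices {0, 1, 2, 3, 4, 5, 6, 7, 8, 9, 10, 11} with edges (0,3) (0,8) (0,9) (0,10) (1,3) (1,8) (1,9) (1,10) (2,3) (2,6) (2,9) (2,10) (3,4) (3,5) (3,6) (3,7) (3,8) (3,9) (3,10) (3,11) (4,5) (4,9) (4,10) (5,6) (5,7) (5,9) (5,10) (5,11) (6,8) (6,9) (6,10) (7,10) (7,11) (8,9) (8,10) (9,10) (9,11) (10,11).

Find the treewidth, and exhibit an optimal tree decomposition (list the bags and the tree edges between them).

Every bag has size at most 5, so the width is 5 − 1 = 4 and tw(G) ≤ 4. For the lower bound, the 5 vertices {0, 3, 8, 9, 10} are pairwise adjacent, and any tree decomposition puts a clique entirely inside one bag — forcing width ≥ 4. Combining the bounds, tw(G) = 4.

Treewidth 4.
Bags: B1 = {3, 5, 6, 9, 10}  B2 = {3, 6, 8, 9, 10}  B3 = {3, 5, 9, 10, 11}  B4 = {2, 3, 6, 9, 10}  B5 = {3, 5, 7, 10, 11}  B6 = {1, 3, 8, 9, 10}  B7 = {0, 3, 8, 9, 10}  B8 = {3, 4, 5, 9, 10}
Tree: B1–B2, B1–B3, B2–B4, B3–B5, B2–B6, B6–B7, B3–B8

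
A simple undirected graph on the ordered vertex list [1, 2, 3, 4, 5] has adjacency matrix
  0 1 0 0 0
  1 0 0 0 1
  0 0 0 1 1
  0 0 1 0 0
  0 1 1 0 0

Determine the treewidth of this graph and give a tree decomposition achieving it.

Treewidth 1.
Bags: B1 = {1, 2}  B2 = {2, 5}  B3 = {3, 5}  B4 = {3, 4}
Tree: B1–B2, B2–B3, B3–B4

Each bag holds 2 vertices, so the decomposition has width 1, which upper-bounds the treewidth. Since G has at least one edge (e.g. 1–2), it is not an edgeless graph, so tw(G) ≥ 1. The upper and lower bounds meet at 1, so that is the treewidth.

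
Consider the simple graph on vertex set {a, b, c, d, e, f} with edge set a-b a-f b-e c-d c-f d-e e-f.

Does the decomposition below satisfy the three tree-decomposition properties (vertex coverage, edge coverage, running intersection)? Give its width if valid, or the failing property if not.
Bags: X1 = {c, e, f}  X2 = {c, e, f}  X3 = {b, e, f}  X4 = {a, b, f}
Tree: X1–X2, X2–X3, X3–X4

No — vertex d appears in no bag.

A tree decomposition must satisfy three properties: every vertex lies in some bag; for every edge, both endpoints lie together in some bag; and for every vertex, the bags containing it form a connected subtree. Here vertex d appears in no bag, so the decomposition is invalid.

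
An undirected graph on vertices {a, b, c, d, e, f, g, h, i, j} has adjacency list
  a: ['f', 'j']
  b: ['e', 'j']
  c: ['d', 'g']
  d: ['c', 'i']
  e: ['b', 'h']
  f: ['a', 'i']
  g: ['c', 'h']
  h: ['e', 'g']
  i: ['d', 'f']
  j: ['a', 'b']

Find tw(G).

2

A width-2 tree decomposition is:
Bags: B1 = {a, b, j}  B2 = {a, b, f}  B3 = {b, f, i}  B4 = {b, d, i}  B5 = {b, c, d}  B6 = {b, c, g}  B7 = {b, g, h}  B8 = {b, e, h}
Tree: B1–B2, B2–B3, B3–B4, B4–B5, B5–B6, B6–B7, B7–B8
The largest bag has 3 vertices, giving width 2; this decomposition certifies tw(G) ≤ 2. Since b–j–a–f–i–d–c–g–h–e–b is a cycle in G, G is not acyclic. Forests are exactly the graphs of treewidth ≤ 1, so tw(G) ≥ 2. Therefore the treewidth is 2.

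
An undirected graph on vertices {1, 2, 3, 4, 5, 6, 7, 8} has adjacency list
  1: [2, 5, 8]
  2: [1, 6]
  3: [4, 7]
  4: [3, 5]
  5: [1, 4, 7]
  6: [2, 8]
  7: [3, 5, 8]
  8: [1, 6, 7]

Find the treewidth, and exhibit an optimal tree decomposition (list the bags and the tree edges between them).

Treewidth 2.
One such decomposition:
Bags: B1 = {2, 6, 8}  B2 = {1, 2, 8}  B3 = {1, 7, 8}  B4 = {1, 5, 7}  B5 = {3, 5, 7}  B6 = {3, 4, 5}
Tree: B1–B2, B2–B3, B3–B4, B4–B5, B5–B6

Each bag holds 3 vertices, so the decomposition has width 2, which upper-bounds the treewidth. Since 6–2–1–8–6 is a cycle in G, G is not acyclic. Forests are exactly the graphs of treewidth ≤ 1, so tw(G) ≥ 2. Hence tw(G) = 2 exactly.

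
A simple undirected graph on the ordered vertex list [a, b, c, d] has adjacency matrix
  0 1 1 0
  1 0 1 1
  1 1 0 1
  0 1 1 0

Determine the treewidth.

2

A width-2 tree decomposition is:
Bags: B1 = {b, c, d}  B2 = {a, b, c}
Tree: B1–B2
Every bag has size at most 3, so the width is 3 − 1 = 2 and tw(G) ≤ 2. Conversely, {b, c, d} is a clique of size 3, and the vertices of any clique must share a bag in every tree decomposition; so some bag has ≥ 3 vertices and tw(G) ≥ 2. The upper and lower bounds meet at 2, so that is the treewidth.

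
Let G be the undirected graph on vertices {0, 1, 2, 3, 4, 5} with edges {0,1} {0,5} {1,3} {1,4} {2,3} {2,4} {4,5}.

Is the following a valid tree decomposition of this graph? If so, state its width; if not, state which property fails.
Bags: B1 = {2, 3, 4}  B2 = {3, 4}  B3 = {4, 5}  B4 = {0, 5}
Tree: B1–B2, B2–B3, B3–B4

No — vertex 1 appears in no bag.

A tree decomposition must satisfy three properties: every vertex lies in some bag; for every edge, both endpoints lie together in some bag; and for every vertex, the bags containing it form a connected subtree. Here vertex 1 appears in no bag, so the decomposition is invalid.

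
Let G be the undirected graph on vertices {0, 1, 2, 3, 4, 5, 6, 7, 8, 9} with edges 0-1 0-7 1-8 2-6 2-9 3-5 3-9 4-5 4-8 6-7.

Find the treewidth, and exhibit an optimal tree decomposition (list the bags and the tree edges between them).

The largest bag has 3 vertices, giving width 2; this decomposition certifies tw(G) ≤ 2. For the lower bound, G contains the cycle 7–6–2–9–3–5–4–8–1–0–7, so G is not a forest; only forests have treewidth ≤ 1, hence tw(G) ≥ 2. Hence tw(G) = 2 exactly.

Treewidth 2.
One optimal decomposition is:
Bags: B1 = {2, 6, 7}  B2 = {2, 7, 9}  B3 = {3, 7, 9}  B4 = {3, 5, 7}  B5 = {4, 5, 7}  B6 = {4, 7, 8}  B7 = {1, 7, 8}  B8 = {0, 1, 7}
Tree: B1–B2, B2–B3, B3–B4, B4–B5, B5–B6, B6–B7, B7–B8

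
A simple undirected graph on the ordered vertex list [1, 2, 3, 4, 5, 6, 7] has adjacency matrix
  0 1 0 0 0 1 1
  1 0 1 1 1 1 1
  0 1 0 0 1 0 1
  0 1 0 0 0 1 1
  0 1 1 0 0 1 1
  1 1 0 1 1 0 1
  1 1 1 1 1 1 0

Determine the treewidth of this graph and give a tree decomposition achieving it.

Treewidth 3.
One such decomposition:
Bags: B1 = {2, 5, 6, 7}  B2 = {1, 2, 6, 7}  B3 = {2, 4, 6, 7}  B4 = {2, 3, 5, 7}
Tree: B1–B2, B2–B3, B1–B4

Every bag has size at most 4, so the width is 4 − 1 = 3 and tw(G) ≤ 3. On the other hand G contains the 4-clique {2, 3, 5, 7}. A clique must lie in a single bag of any decomposition, so no decomposition can have width below 3. Combining the bounds, tw(G) = 3.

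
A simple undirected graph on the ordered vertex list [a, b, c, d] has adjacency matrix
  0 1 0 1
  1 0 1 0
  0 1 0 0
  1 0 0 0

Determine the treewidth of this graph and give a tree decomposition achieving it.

Every bag has size at most 2, so the width is 2 − 1 = 1 and tw(G) ≤ 1. G has an edge, so its treewidth is at least 1. Combining the bounds, tw(G) = 1.

Treewidth 1.
One such decomposition:
Bags: B1 = {a, d}  B2 = {a, b}  B3 = {b, c}
Tree: B1–B2, B2–B3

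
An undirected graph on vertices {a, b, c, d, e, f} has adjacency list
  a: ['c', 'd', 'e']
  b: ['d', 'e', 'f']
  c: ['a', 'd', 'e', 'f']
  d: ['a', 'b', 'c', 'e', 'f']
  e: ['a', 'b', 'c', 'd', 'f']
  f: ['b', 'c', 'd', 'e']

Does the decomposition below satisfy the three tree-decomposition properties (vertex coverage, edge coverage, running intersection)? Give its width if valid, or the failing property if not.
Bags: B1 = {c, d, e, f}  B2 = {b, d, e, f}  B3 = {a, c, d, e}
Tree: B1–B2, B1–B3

Vertex coverage: the bags together contain {a, b, c, d, e, f}, the full vertex set. Edge coverage: each edge of G has both endpoints in at least one bag. Running intersection: for every vertex, the bags containing it form a connected subtree. All three properties hold, so this is a valid tree decomposition of width max|bag| − 1 = 3, and hence tw(G) ≤ 3.

Yes; width 3.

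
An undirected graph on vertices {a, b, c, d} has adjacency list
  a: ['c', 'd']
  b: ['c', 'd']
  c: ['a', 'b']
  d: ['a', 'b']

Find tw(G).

A width-2 tree decomposition is:
Bags: B1 = {b, c, d}  B2 = {a, c, d}
Tree: B1–B2
Every bag has size at most 3, so the width is 3 − 1 = 2 and tw(G) ≤ 2. The edges c–b–d–a–c form a cycle, so G is not a tree and its treewidth is at least 2. The upper and lower bounds meet at 2, so that is the treewidth.

2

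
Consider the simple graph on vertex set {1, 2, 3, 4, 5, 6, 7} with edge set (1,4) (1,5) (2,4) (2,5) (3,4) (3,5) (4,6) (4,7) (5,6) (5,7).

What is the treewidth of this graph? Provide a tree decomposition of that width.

Treewidth 2.
One such decomposition:
Bags: B1 = {1, 4, 5}  B2 = {2, 4, 5}  B3 = {4, 5, 6}  B4 = {4, 5, 7}  B5 = {3, 4, 5}
Tree: B1–B2, B2–B3, B3–B4, B4–B5

Every bag has size at most 3, so the width is 3 − 1 = 2 and tw(G) ≤ 2. The edges 5–1–4–2–5 form a cycle, so G is not a tree and its treewidth is at least 2. Therefore the treewidth is 2.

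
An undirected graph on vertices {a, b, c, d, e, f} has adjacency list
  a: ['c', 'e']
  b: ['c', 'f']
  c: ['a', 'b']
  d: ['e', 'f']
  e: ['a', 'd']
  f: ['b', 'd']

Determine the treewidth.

A width-2 tree decomposition is:
Bags: B1 = {a, d, e}  B2 = {a, d, f}  B3 = {a, b, f}  B4 = {a, b, c}
Tree: B1–B2, B2–B3, B3–B4
The largest bag has 3 vertices, giving width 2; this decomposition certifies tw(G) ≤ 2. For the lower bound, G contains the cycle a–e–d–f–b–c–a, so G is not a forest; only forests have treewidth ≤ 1, hence tw(G) ≥ 2. The upper and lower bounds meet at 2, so that is the treewidth.

2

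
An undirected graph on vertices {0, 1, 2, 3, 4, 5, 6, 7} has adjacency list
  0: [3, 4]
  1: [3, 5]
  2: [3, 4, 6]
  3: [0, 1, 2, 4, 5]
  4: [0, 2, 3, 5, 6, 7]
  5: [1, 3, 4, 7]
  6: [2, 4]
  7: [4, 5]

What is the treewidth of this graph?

2

A width-2 tree decomposition is:
Bags: B1 = {0, 3, 4}  B2 = {3, 4, 5}  B3 = {2, 3, 4}  B4 = {4, 5, 7}  B5 = {1, 3, 5}  B6 = {2, 4, 6}
Tree: B1–B2, B1–B3, B2–B4, B2–B5, B3–B6
Each bag holds 3 vertices, so the decomposition has width 2, which upper-bounds the treewidth. On the other hand G contains the 3-clique {1, 3, 5}. A clique must lie in a single bag of any decomposition, so no decomposition can have width below 2. Hence tw(G) = 2 exactly.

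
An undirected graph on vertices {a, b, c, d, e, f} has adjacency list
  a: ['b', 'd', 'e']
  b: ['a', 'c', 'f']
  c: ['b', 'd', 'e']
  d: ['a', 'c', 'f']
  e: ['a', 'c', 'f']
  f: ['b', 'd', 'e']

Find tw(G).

3

A width-3 tree decomposition is:
Bags: B1 = {a, c, d, f}  B2 = {a, b, c, f}  B3 = {a, c, e, f}
Tree: B1–B2, B2–B3
The largest bag has 4 vertices, giving width 3; this decomposition certifies tw(G) ≤ 3. For the lower bound: the 4 vertex sets {a,d}, {b,c}, {f}, {e} are disjoint, each induces a connected subgraph, and every pair is joined by at least one edge of G. Contracting each set to a single vertex therefore yields K_{4} as a minor, and since treewidth is minor-monotone, tw(G) ≥ tw(K_{4}) = 3. Therefore the treewidth is 3.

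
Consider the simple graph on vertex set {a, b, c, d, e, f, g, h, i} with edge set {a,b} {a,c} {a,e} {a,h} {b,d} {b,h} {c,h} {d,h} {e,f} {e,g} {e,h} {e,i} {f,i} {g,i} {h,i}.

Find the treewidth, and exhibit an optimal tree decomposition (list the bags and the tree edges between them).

Treewidth 2.
Bags: B1 = {a, e, h}  B2 = {a, b, h}  B3 = {a, c, h}  B4 = {b, d, h}  B5 = {e, h, i}  B6 = {e, g, i}  B7 = {e, f, i}
Tree: B1–B2, B1–B3, B2–B4, B1–B5, B5–B6, B6–B7

The largest bag has 3 vertices, giving width 2; this decomposition certifies tw(G) ≤ 2. Conversely, {e, g, i} is a clique of size 3, and the vertices of any clique must share a bag in every tree decomposition; so some bag has ≥ 3 vertices and tw(G) ≥ 2. Therefore the treewidth is 2.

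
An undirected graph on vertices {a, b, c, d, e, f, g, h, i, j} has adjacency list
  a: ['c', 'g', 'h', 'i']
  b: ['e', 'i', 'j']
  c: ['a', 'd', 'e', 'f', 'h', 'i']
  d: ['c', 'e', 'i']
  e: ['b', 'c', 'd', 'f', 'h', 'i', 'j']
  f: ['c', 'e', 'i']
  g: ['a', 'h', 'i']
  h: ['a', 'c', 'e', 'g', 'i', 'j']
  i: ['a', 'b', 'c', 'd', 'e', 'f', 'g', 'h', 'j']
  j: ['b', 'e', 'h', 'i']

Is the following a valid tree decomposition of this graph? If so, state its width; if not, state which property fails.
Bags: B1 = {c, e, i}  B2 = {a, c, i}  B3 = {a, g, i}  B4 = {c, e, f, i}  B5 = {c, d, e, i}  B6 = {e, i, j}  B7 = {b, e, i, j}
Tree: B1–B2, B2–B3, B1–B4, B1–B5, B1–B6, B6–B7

A tree decomposition must satisfy three properties: every vertex lies in some bag; for every edge, both endpoints lie together in some bag; and for every vertex, the bags containing it form a connected subtree. Here vertex h appears in no bag, so the decomposition is invalid.

No — vertex h appears in no bag.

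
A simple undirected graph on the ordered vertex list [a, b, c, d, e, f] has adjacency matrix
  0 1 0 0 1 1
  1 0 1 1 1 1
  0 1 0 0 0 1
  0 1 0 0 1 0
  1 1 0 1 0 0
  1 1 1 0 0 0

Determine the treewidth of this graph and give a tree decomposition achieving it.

Treewidth 2.
One optimal decomposition is:
Bags: B1 = {b, d, e}  B2 = {a, b, e}  B3 = {a, b, f}  B4 = {b, c, f}
Tree: B1–B2, B2–B3, B3–B4

Every bag has size at most 3, so the width is 3 − 1 = 2 and tw(G) ≤ 2. Conversely, {b, d, e} is a clique of size 3, and the vertices of any clique must share a bag in every tree decomposition; so some bag has ≥ 3 vertices and tw(G) ≥ 2. Therefore the treewidth is 2.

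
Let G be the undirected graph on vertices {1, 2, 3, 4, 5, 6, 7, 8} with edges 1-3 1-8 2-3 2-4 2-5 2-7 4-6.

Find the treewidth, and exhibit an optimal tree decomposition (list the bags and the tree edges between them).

Treewidth 1.
Bags: B1 = {2, 3}  B2 = {2, 5}  B3 = {1, 3}  B4 = {1, 8}  B5 = {2, 7}  B6 = {2, 4}  B7 = {4, 6}
Tree: B1–B2, B1–B3, B3–B4, B1–B5, B1–B6, B6–B7

Every bag has size at most 2, so the width is 2 − 1 = 1 and tw(G) ≤ 1. Since G has at least one edge (e.g. 2–3), it is not an edgeless graph, so tw(G) ≥ 1. Therefore the treewidth is 1.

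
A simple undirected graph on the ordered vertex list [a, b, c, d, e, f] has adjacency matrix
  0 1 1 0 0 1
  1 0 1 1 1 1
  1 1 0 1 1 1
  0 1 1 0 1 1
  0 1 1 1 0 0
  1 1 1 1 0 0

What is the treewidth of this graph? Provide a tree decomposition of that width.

Treewidth 3.
One such decomposition:
Bags: B1 = {b, c, d, e}  B2 = {b, c, d, f}  B3 = {a, b, c, f}
Tree: B1–B2, B2–B3

Each bag holds 4 vertices, so the decomposition has width 3, which upper-bounds the treewidth. For the lower bound, the 4 vertices {b, c, d, e} are pairwise adjacent, and any tree decomposition puts a clique entirely inside one bag — forcing width ≥ 3. Hence tw(G) = 3 exactly.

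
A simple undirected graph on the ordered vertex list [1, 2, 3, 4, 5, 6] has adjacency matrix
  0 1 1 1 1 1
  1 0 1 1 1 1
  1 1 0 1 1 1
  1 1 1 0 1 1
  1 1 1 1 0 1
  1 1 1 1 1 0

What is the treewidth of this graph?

5

A width-5 tree decomposition is:
Bags: B1 = {1, 2, 3, 4, 5, 6}
Tree: (single bag)
With just one bag of size 6, the width is 6 − 1 = 5, so tw(G) ≤ 5. Conversely, {1, 2, 3, 4, 5, 6} is a clique of size 6, and the vertices of any clique must share a bag in every tree decomposition; so some bag has ≥ 6 vertices and tw(G) ≥ 5. Combining the bounds, tw(G) = 5.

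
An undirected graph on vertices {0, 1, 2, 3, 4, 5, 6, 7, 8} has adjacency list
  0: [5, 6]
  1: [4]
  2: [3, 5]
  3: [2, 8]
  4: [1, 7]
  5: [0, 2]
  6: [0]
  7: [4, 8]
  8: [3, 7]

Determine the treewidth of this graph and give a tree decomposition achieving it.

Treewidth 1.
One optimal decomposition is:
Bags: B1 = {1, 4}  B2 = {4, 7}  B3 = {7, 8}  B4 = {3, 8}  B5 = {2, 3}  B6 = {2, 5}  B7 = {0, 5}  B8 = {0, 6}
Tree: B1–B2, B2–B3, B3–B4, B4–B5, B5–B6, B6–B7, B7–B8

The largest bag has 2 vertices, giving width 1; this decomposition certifies tw(G) ≤ 1. Any graph with an edge has treewidth ≥ 1, and G has the edge 1–4. Hence tw(G) = 1 exactly.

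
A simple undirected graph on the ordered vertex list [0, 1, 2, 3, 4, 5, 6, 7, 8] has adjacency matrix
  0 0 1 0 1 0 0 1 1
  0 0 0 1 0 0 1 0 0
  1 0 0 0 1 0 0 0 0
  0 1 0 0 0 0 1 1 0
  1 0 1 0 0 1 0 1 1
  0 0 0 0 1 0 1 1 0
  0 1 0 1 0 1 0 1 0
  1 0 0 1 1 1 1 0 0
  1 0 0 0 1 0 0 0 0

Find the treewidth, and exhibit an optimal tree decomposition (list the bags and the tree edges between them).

The largest bag has 3 vertices, giving width 2; this decomposition certifies tw(G) ≤ 2. For the lower bound, the 3 vertices {1, 3, 6} are pairwise adjacent, and any tree decomposition puts a clique entirely inside one bag — forcing width ≥ 2. Therefore the treewidth is 2.

Treewidth 2.
Bags: B1 = {3, 6, 7}  B2 = {5, 6, 7}  B3 = {1, 3, 6}  B4 = {4, 5, 7}  B5 = {0, 4, 7}  B6 = {0, 4, 8}  B7 = {0, 2, 4}
Tree: B1–B2, B1–B3, B2–B4, B4–B5, B5–B6, B5–B7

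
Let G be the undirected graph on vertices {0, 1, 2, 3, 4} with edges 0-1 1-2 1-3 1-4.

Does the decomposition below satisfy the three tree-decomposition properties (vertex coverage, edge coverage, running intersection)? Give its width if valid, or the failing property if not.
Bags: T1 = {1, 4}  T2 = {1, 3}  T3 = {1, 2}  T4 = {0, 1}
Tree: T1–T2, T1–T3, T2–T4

Yes; width 1.

Vertex coverage: the bags together contain {0, 1, 2, 3, 4}, the full vertex set. Edge coverage: each edge of G has both endpoints in at least one bag. Running intersection: for every vertex, the bags containing it form a connected subtree. All three properties hold, so this is a valid tree decomposition of width max|bag| − 1 = 1, and hence tw(G) ≤ 1.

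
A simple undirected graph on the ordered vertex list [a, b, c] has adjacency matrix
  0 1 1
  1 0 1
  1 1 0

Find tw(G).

A width-2 tree decomposition is:
Bags: B1 = {a, b, c}
Tree: (single bag)
A single bag containing all 3 vertices is trivially a valid decomposition of width 2. Conversely, {a, b, c} is a clique of size 3, and the vertices of any clique must share a bag in every tree decomposition; so some bag has ≥ 3 vertices and tw(G) ≥ 2. The upper and lower bounds meet at 2, so that is the treewidth.

2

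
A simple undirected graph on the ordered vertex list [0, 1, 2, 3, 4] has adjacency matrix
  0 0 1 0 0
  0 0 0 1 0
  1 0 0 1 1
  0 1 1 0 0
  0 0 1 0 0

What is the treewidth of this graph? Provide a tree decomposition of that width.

Treewidth 1.
One optimal decomposition is:
Bags: B1 = {2, 4}  B2 = {0, 2}  B3 = {2, 3}  B4 = {1, 3}
Tree: B1–B2, B1–B3, B3–B4

The largest bag has 2 vertices, giving width 1; this decomposition certifies tw(G) ≤ 1. Since G has at least one edge (e.g. 2–4), it is not an edgeless graph, so tw(G) ≥ 1. Therefore the treewidth is 1.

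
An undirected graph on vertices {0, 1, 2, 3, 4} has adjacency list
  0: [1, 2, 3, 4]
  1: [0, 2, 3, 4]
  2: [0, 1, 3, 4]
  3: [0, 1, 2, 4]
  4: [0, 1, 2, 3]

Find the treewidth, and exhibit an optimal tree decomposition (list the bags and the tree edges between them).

A single bag containing all 5 vertices is trivially a valid decomposition of width 4. On the other hand G contains the 5-clique {0, 1, 2, 3, 4}. A clique must lie in a single bag of any decomposition, so no decomposition can have width below 4. Therefore the treewidth is 4.

Treewidth 4.
Bags: B1 = {0, 1, 2, 3, 4}
Tree: (single bag)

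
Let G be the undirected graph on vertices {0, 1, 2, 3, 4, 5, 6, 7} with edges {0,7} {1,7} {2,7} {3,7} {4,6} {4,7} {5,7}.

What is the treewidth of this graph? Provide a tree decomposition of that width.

Every bag has size at most 2, so the width is 2 − 1 = 1 and tw(G) ≤ 1. Any graph with an edge has treewidth ≥ 1, and G has the edge 4–7. Therefore the treewidth is 1.

Treewidth 1.
One such decomposition:
Bags: B1 = {4, 7}  B2 = {4, 6}  B3 = {0, 7}  B4 = {5, 7}  B5 = {1, 7}  B6 = {3, 7}  B7 = {2, 7}
Tree: B1–B2, B1–B3, B1–B4, B1–B5, B5–B6, B6–B7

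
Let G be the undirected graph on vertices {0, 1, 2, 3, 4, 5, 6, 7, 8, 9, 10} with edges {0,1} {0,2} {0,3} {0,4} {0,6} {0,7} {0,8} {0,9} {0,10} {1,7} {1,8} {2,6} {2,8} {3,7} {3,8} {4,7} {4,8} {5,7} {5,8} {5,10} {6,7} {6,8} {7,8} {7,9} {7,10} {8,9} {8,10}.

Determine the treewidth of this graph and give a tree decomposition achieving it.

Every bag has size at most 4, so the width is 4 − 1 = 3 and tw(G) ≤ 3. For the lower bound, the 4 vertices {0, 2, 6, 8} are pairwise adjacent, and any tree decomposition puts a clique entirely inside one bag — forcing width ≥ 3. The upper and lower bounds meet at 3, so that is the treewidth.

Treewidth 3.
One such decomposition:
Bags: B1 = {0, 6, 7, 8}  B2 = {0, 7, 8, 10}  B3 = {0, 3, 7, 8}  B4 = {0, 2, 6, 8}  B5 = {0, 4, 7, 8}  B6 = {0, 7, 8, 9}  B7 = {0, 1, 7, 8}  B8 = {5, 7, 8, 10}
Tree: B1–B2, B2–B3, B1–B4, B2–B5, B5–B6, B1–B7, B2–B8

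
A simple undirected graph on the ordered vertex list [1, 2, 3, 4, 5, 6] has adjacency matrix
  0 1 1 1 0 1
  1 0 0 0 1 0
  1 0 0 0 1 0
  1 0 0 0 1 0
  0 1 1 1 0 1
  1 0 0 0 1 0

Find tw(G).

A width-2 tree decomposition is:
Bags: B1 = {1, 3, 5}  B2 = {1, 4, 5}  B3 = {1, 2, 5}  B4 = {1, 5, 6}
Tree: B1–B2, B2–B3, B3–B4
Each bag holds 3 vertices, so the decomposition has width 2, which upper-bounds the treewidth. The edges 1–3–5–4–1 form a cycle, so G is not a tree and its treewidth is at least 2. The upper and lower bounds meet at 2, so that is the treewidth.

2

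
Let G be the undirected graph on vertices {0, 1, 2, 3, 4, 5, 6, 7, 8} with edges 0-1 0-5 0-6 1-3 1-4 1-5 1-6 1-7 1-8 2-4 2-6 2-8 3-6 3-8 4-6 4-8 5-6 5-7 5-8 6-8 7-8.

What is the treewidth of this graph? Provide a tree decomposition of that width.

Treewidth 3.
Bags: B1 = {1, 5, 6, 8}  B2 = {1, 5, 7, 8}  B3 = {1, 4, 6, 8}  B4 = {2, 4, 6, 8}  B5 = {0, 1, 5, 6}  B6 = {1, 3, 6, 8}
Tree: B1–B2, B1–B3, B3–B4, B1–B5, B3–B6

The largest bag has 4 vertices, giving width 3; this decomposition certifies tw(G) ≤ 3. Conversely, {0, 1, 5, 6} is a clique of size 4, and the vertices of any clique must share a bag in every tree decomposition; so some bag has ≥ 4 vertices and tw(G) ≥ 3. Hence tw(G) = 3 exactly.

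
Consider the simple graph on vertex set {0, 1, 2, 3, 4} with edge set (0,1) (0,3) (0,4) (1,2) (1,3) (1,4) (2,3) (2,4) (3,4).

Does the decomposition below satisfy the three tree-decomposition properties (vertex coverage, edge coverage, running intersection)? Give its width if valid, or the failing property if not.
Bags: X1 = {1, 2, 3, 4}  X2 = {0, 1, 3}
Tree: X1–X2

A tree decomposition must satisfy three properties: every vertex lies in some bag; for every edge, both endpoints lie together in some bag; and for every vertex, the bags containing it form a connected subtree. Here edge (4,0) lies in no bag, so the decomposition is invalid.

No — edge (4,0) lies in no bag.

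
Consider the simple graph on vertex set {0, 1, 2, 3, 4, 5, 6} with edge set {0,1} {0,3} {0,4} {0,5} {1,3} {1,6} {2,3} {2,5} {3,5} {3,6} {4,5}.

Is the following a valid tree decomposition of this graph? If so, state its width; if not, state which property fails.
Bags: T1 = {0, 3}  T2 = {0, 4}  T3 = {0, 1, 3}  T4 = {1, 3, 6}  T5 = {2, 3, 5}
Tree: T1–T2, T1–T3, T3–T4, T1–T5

A tree decomposition must satisfy three properties: every vertex lies in some bag; for every edge, both endpoints lie together in some bag; and for every vertex, the bags containing it form a connected subtree. Here edge (5,0) lies in no bag, so the decomposition is invalid.

No — edge (5,0) lies in no bag.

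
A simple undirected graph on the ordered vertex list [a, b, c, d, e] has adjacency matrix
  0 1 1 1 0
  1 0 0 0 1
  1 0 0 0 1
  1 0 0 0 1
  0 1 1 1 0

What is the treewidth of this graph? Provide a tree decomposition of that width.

Every bag has size at most 3, so the width is 3 − 1 = 2 and tw(G) ≤ 2. The edges b–a–d–e–b form a cycle, so G is not a tree and its treewidth is at least 2. Combining the bounds, tw(G) = 2.

Treewidth 2.
One such decomposition:
Bags: B1 = {a, b, e}  B2 = {a, d, e}  B3 = {a, c, e}
Tree: B1–B2, B2–B3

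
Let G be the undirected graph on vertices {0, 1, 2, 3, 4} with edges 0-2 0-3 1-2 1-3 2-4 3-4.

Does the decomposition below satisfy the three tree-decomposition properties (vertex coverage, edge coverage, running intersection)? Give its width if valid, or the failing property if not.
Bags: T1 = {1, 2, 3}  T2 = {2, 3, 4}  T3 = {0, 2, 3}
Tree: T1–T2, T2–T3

Every vertex of G appears in some bag (union = {0, 1, 2, 3, 4}); every edge is covered by a bag; and for each vertex v the set of bags containing v is connected in the bag tree. The decomposition is therefore valid. The largest bag has 3 vertices, so the width is 2.

Yes; width 2.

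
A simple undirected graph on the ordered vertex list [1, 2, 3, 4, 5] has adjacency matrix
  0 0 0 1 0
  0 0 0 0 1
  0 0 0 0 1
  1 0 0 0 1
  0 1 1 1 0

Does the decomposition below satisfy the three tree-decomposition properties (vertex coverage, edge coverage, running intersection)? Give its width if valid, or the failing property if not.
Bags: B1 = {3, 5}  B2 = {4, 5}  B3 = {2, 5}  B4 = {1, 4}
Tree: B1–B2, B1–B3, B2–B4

Yes; width 1.

Checking the three conditions: (i) the bags cover all of {1, 2, 3, 4, 5}; (ii) for each edge, some bag contains both endpoints; (iii) the bags containing any fixed vertex form a subtree. All hold, so the decomposition is valid with width 2 − 1 = 1.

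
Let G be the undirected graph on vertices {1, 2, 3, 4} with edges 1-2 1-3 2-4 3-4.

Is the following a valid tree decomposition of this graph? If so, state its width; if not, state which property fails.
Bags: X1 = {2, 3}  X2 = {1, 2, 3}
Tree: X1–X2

No — vertex 4 appears in no bag.

A tree decomposition must satisfy three properties: every vertex lies in some bag; for every edge, both endpoints lie together in some bag; and for every vertex, the bags containing it form a connected subtree. Here vertex 4 appears in no bag, so the decomposition is invalid.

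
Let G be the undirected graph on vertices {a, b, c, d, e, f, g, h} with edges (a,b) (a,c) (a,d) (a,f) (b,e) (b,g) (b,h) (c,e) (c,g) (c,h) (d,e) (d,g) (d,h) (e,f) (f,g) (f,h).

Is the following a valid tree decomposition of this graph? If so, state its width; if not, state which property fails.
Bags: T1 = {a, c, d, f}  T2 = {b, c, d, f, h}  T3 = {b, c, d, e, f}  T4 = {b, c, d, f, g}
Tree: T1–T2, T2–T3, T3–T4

No — edge (b,a) lies in no bag.

A tree decomposition must satisfy three properties: every vertex lies in some bag; for every edge, both endpoints lie together in some bag; and for every vertex, the bags containing it form a connected subtree. Here edge (b,a) lies in no bag, so the decomposition is invalid.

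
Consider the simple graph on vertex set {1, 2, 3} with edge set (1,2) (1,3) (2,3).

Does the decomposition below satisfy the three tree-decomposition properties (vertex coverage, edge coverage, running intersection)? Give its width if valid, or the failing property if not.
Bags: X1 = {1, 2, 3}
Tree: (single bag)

Yes; width 2.

Every vertex of G appears in some bag (union = {1, 2, 3}); every edge is covered by a bag; and for each vertex v the set of bags containing v is connected in the bag tree. The decomposition is therefore valid. The largest bag has 3 vertices, so the width is 2.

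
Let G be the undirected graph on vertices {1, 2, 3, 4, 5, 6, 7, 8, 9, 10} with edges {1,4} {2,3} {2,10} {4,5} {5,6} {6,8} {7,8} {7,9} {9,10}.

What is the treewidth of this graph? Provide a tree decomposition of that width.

Each bag holds 2 vertices, so the decomposition has width 1, which upper-bounds the treewidth. Since G has at least one edge (e.g. 1–4), it is not an edgeless graph, so tw(G) ≥ 1. The upper and lower bounds meet at 1, so that is the treewidth.

Treewidth 1.
One such decomposition:
Bags: B1 = {1, 4}  B2 = {4, 5}  B3 = {5, 6}  B4 = {6, 8}  B5 = {7, 8}  B6 = {7, 9}  B7 = {9, 10}  B8 = {2, 10}  B9 = {2, 3}
Tree: B1–B2, B2–B3, B3–B4, B4–B5, B5–B6, B6–B7, B7–B8, B8–B9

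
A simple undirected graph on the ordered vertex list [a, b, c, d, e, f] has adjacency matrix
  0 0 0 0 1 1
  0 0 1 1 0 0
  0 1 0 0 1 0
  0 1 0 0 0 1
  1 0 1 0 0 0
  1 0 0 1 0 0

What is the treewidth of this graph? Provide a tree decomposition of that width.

The largest bag has 3 vertices, giving width 2; this decomposition certifies tw(G) ≤ 2. For the lower bound, G contains the cycle b–d–f–a–e–c–b, so G is not a forest; only forests have treewidth ≤ 1, hence tw(G) ≥ 2. The upper and lower bounds meet at 2, so that is the treewidth.

Treewidth 2.
Bags: B1 = {b, d, f}  B2 = {a, b, f}  B3 = {a, b, e}  B4 = {b, c, e}
Tree: B1–B2, B2–B3, B3–B4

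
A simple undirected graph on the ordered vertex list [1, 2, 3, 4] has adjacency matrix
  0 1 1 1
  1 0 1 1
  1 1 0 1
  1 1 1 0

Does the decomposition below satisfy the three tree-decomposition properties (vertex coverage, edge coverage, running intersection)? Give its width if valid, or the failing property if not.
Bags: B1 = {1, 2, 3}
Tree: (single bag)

No — vertex 4 appears in no bag.

A tree decomposition must satisfy three properties: every vertex lies in some bag; for every edge, both endpoints lie together in some bag; and for every vertex, the bags containing it form a connected subtree. Here vertex 4 appears in no bag, so the decomposition is invalid.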